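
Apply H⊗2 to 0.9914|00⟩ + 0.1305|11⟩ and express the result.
0.561|00⟩ + 0.4305|01⟩ + 0.4305|10⟩ + 0.561|11⟩

H⊗2 gives amp(|y⟩) = (1/2) Σ_x (−1)^(x·y) amp(|x⟩), where x·y is the number of positions in which both x and y have a 1.
|00⟩: (0.9914 + 0.1305)/2 = 0.561
|01⟩: (0.9914 - 0.1305)/2 = 0.4305
|10⟩: (0.9914 - 0.1305)/2 = 0.4305
|11⟩: (0.9914 + 0.1305)/2 = 0.561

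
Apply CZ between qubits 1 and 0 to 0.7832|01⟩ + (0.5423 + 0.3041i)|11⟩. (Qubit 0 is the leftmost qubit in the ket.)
0.7832|01⟩ + (-0.5423 - 0.3041i)|11⟩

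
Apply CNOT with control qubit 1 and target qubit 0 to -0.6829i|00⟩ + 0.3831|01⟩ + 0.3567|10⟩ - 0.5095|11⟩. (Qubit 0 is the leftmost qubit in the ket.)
-0.6829i|00⟩ - 0.5095|01⟩ + 0.3567|10⟩ + 0.3831|11⟩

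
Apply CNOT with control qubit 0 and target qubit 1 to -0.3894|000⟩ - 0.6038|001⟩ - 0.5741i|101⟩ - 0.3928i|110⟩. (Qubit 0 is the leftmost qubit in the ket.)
-0.3894|000⟩ - 0.6038|001⟩ - 0.3928i|100⟩ - 0.5741i|111⟩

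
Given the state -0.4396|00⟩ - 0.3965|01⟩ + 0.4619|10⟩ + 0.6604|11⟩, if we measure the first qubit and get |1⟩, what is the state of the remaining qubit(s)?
0.5731|0⟩ + 0.8195|1⟩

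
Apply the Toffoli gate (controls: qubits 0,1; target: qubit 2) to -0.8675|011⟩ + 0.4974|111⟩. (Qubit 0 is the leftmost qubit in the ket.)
-0.8675|011⟩ + 0.4974|110⟩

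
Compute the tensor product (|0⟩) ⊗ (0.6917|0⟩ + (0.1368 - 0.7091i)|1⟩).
0.6917|00⟩ + (0.1368 - 0.7091i)|01⟩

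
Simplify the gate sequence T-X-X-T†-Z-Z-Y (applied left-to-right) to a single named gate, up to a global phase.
Y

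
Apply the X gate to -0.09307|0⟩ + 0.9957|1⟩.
0.9957|0⟩ - 0.09307|1⟩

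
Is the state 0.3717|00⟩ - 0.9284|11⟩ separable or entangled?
Entangled

Writing the state as a|00⟩ + b|01⟩ + c|10⟩ + d|11⟩, it is a product state iff ad − bc = 0.
Here (a, b, c, d) = (0.3717, 0, 0, -0.9284): ad − bc = (0.3717)(-0.9284) − (0)(0) = -0.3451 ≠ 0, so the state is entangled.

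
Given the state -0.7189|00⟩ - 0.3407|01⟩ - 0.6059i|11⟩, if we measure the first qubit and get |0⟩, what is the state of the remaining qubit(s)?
-0.9037|0⟩ - 0.4283|1⟩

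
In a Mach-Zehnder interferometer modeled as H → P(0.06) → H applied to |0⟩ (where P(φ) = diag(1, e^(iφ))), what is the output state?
(0.9991 + 0.02998i)|0⟩ + (0.0008997 - 0.02998i)|1⟩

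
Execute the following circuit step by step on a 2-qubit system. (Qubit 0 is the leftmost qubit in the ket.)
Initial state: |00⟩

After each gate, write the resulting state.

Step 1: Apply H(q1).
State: 1/√2|00⟩ + 1/√2|01⟩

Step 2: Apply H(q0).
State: 1/2|00⟩ + 1/2|01⟩ + 1/2|10⟩ + 1/2|11⟩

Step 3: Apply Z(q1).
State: 1/2|00⟩ - 1/2|01⟩ + 1/2|10⟩ - 1/2|11⟩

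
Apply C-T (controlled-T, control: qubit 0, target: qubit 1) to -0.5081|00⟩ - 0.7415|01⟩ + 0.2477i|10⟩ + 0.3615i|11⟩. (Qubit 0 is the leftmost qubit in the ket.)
-0.5081|00⟩ - 0.7415|01⟩ + 0.2477i|10⟩ + (-0.2556 + 0.2556i)|11⟩

C-T leaves the control-|0⟩ kets |00⟩, |01⟩ unchanged and applies T to qubit 1 on the control-|1⟩ pair (|10⟩, |11⟩).
T = [[1, 0], [0, (1/√2 + (1/√2)i)]].
With a = amp(|10⟩) = 0.2477i and b = amp(|11⟩) = 0.3615i:
new amp(|10⟩) = (1)·a = 0.2477i
new amp(|11⟩) = (1/√2 + (1/√2)i)·b = (-0.2556 + 0.2556i)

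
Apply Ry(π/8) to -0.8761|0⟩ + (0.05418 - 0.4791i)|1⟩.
(-0.8698 + 0.09347i)|0⟩ + (-0.1178 - 0.4699i)|1⟩

Ry(π/8) = [[cos(θ/2), −sin(θ/2)], [sin(θ/2), cos(θ/2)]]; θ = π/8, cos(θ/2) ≈ 0.980785, sin(θ/2) ≈ 0.19509.
With a = amp(|0⟩) = -0.8761 and b = amp(|1⟩) = (0.05418 - 0.4791i):
new amp(|0⟩) = (0.980785)·a + (-0.19509)·b = (-0.8698 + 0.09347i)
new amp(|1⟩) = (0.19509)·a + (0.980785)·b = (-0.1178 - 0.4699i)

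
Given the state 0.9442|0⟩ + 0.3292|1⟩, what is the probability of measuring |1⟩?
0.1084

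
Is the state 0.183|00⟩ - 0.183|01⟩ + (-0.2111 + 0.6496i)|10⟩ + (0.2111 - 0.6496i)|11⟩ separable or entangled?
Separable

Writing the state as a|00⟩ + b|01⟩ + c|10⟩ + d|11⟩, it is a product state iff ad − bc = 0.
Here (a, b, c, d) = (0.183, -0.183, (-0.2111 + 0.6496i), (0.2111 - 0.6496i)): ad − bc = (0.183)(0.2111 - 0.6496i) − (-0.183)(-0.2111 + 0.6496i) = 0, so the state is separable.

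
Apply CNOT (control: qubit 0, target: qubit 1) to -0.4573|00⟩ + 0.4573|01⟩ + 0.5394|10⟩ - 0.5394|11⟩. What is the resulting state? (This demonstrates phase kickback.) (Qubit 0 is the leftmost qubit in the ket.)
-0.4573|00⟩ + 0.4573|01⟩ - 0.5394|10⟩ + 0.5394|11⟩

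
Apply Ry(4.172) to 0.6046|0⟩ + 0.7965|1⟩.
-0.991|0⟩ + 0.1337|1⟩

Ry(4.172) = [[cos(θ/2), −sin(θ/2)], [sin(θ/2), cos(θ/2)]]; θ = 4.172, cos(θ/2) ≈ -0.492712, sin(θ/2) ≈ 0.870192.
With a = amp(|0⟩) = 0.6046 and b = amp(|1⟩) = 0.7965:
new amp(|0⟩) = (-0.492712)·a + (-0.870192)·b = -0.991
new amp(|1⟩) = (0.870192)·a + (-0.492712)·b = 0.1337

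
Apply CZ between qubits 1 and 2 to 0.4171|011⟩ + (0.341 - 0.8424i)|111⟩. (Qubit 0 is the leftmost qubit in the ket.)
-0.4171|011⟩ + (-0.341 + 0.8424i)|111⟩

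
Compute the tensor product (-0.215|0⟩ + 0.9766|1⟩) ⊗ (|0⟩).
-0.215|00⟩ + 0.9766|10⟩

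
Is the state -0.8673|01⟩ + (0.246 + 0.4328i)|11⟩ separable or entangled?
Separable

Writing the state as a|00⟩ + b|01⟩ + c|10⟩ + d|11⟩, it is a product state iff ad − bc = 0.
Here (a, b, c, d) = (0, -0.8673, 0, (0.246 + 0.4328i)): ad − bc = (0)(0.246 + 0.4328i) − (-0.8673)(0) = 0, so the state is separable.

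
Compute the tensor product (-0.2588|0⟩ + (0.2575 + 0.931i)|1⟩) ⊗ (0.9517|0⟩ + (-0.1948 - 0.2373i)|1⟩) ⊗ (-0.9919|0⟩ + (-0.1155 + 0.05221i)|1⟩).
0.2443|000⟩ + (0.02845 - 0.01286i)|001⟩ + (-0.05001 - 0.06092i)|010⟩ + (-0.009029 - 0.004461i)|011⟩ + (-0.2431 - 0.8789i)|100⟩ + (-0.07456 - 0.08954i)|101⟩ + (-0.1694 + 0.2405i)|110⟩ + (-0.007064 + 0.03692i)|111⟩

amp(|b₁b₂…⟩) = product of the factor amplitudes for bits b₁, b₂, …; only kets whose every factor amplitude is nonzero survive.
|000⟩: (-0.2588)(0.9517)(-0.9919) = 0.2443
|001⟩: (-0.2588)(0.9517)(-0.1155 + 0.05221i) = (0.02845 - 0.01286i)
|010⟩: (-0.2588)(-0.1948 - 0.2373i)(-0.9919) = (-0.05001 - 0.06092i)
|011⟩: (-0.2588)(-0.1948 - 0.2373i)(-0.1155 + 0.05221i) = (-0.009029 - 0.004461i)
|100⟩: (0.2575 + 0.931i)(0.9517)(-0.9919) = (-0.2431 - 0.8789i)
|101⟩: (0.2575 + 0.931i)(0.9517)(-0.1155 + 0.05221i) = (-0.07456 - 0.08954i)
|110⟩: (0.2575 + 0.931i)(-0.1948 - 0.2373i)(-0.9919) = (-0.1694 + 0.2405i)
|111⟩: (0.2575 + 0.931i)(-0.1948 - 0.2373i)(-0.1155 + 0.05221i) = (-0.007064 + 0.03692i)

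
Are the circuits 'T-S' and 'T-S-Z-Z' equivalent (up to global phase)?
Yes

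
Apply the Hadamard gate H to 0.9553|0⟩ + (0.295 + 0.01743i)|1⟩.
(0.8841 + 0.01232i)|0⟩ + (0.4669 - 0.01232i)|1⟩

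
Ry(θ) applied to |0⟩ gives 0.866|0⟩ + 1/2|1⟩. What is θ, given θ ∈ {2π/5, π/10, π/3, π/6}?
π/3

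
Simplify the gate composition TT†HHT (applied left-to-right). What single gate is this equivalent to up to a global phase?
T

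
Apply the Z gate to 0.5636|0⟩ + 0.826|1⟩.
0.5636|0⟩ - 0.826|1⟩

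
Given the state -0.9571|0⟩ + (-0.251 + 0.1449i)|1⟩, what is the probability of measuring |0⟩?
0.916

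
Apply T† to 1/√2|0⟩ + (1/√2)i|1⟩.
1/√2|0⟩ + (1/2 + (1/2)i)|1⟩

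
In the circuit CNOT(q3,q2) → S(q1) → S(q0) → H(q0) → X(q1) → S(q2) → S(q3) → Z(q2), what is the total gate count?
8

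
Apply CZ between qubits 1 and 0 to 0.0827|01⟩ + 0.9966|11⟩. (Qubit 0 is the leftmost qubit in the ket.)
0.0827|01⟩ - 0.9966|11⟩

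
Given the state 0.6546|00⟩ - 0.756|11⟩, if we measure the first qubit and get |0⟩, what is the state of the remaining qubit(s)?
|0⟩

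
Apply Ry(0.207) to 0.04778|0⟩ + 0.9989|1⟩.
-0.05568|0⟩ + 0.9985|1⟩

Ry(0.207) = [[cos(θ/2), −sin(θ/2)], [sin(θ/2), cos(θ/2)]]; θ = 0.207, cos(θ/2) ≈ 0.994649, sin(θ/2) ≈ 0.103315.
With a = amp(|0⟩) = 0.04778 and b = amp(|1⟩) = 0.9989:
new amp(|0⟩) = (0.994649)·a + (-0.103315)·b = -0.05568
new amp(|1⟩) = (0.103315)·a + (0.994649)·b = 0.9985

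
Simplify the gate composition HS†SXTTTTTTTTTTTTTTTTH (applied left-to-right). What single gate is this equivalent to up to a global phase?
Z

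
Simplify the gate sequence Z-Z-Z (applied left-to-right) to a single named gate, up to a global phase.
Z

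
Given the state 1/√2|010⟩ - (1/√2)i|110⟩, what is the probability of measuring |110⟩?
1/2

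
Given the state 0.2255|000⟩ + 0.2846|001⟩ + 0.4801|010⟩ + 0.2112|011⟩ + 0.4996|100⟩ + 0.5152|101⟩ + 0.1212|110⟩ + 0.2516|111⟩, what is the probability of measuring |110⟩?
0.01469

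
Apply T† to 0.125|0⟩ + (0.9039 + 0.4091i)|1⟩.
0.125|0⟩ + (0.9284 - 0.3499i)|1⟩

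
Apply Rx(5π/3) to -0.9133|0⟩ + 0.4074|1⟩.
(0.7909 - 0.2037i)|0⟩ + (-0.3528 + 0.4567i)|1⟩

Rx(5π/3) = [[cos(θ/2), −i·sin(θ/2)], [−i·sin(θ/2), cos(θ/2)]]; θ = 5π/3, cos(θ/2) ≈ -0.866025, sin(θ/2) ≈ 0.5.
With a = amp(|0⟩) = -0.9133 and b = amp(|1⟩) = 0.4074:
new amp(|0⟩) = (-0.866025)·a + (-0.5i)·b = (0.7909 - 0.2037i)
new amp(|1⟩) = (-0.5i)·a + (-0.866025)·b = (-0.3528 + 0.4567i)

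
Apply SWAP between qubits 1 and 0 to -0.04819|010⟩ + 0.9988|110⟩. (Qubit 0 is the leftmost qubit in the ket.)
-0.04819|100⟩ + 0.9988|110⟩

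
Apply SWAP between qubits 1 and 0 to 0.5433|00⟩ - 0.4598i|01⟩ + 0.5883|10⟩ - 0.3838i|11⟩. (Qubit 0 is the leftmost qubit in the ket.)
0.5433|00⟩ + 0.5883|01⟩ - 0.4598i|10⟩ - 0.3838i|11⟩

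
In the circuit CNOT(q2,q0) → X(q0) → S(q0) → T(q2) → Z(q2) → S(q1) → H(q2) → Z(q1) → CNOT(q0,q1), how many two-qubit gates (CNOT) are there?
2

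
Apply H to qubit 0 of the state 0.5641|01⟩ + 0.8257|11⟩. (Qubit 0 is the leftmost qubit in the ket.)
0.9827|01⟩ - 0.185|11⟩

H on qubit 0 mixes each pair of kets that differ only in qubit 0: amplitudes (a, b) of (|…0…⟩, |…1…⟩) become ((a + b)/√2, (a − b)/√2). Kets absent from the input have amplitude 0.
(|01⟩, |11⟩): (a, b) = (0.5641, 0.8257) → (0.9827, -0.185)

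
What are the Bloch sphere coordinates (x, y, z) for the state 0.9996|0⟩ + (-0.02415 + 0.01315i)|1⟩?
(-0.04828, 0.02629, 0.9984)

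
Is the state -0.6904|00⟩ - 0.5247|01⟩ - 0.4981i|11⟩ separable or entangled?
Entangled

Writing the state as a|00⟩ + b|01⟩ + c|10⟩ + d|11⟩, it is a product state iff ad − bc = 0.
Here (a, b, c, d) = (-0.6904, -0.5247, 0, -0.4981i): ad − bc = (-0.6904)(-0.4981i) − (-0.5247)(0) = 0.3439i ≠ 0, so the state is entangled.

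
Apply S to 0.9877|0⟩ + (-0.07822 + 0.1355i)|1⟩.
0.9877|0⟩ + (-0.1355 - 0.07822i)|1⟩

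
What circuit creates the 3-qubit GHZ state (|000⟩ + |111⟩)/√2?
H(q0) → CNOT(q0,q1) → CNOT(q0,q2)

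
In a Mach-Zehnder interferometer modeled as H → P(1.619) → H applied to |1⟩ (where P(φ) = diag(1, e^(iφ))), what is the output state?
(0.5241 - 0.4994i)|0⟩ + (0.4759 + 0.4994i)|1⟩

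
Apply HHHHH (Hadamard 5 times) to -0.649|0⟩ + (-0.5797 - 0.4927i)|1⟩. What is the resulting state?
(-0.8688 - 0.3484i)|0⟩ + (-0.049 + 0.3484i)|1⟩

H² = I, so H^5 = H: a single Hadamard. With (a, b) = (-0.649, (-0.5797 - 0.4927i)), H gives ((a + b)/√2, (a − b)/√2) = ((-0.8688 - 0.3484i), (-0.049 + 0.3484i)).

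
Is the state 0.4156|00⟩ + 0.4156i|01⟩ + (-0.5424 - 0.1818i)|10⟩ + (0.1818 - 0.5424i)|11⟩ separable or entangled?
Separable

Writing the state as a|00⟩ + b|01⟩ + c|10⟩ + d|11⟩, it is a product state iff ad − bc = 0.
Here (a, b, c, d) = (0.4156, 0.4156i, (-0.5424 - 0.1818i), (0.1818 - 0.5424i)): ad − bc = (0.4156)(0.1818 - 0.5424i) − (0.4156i)(-0.5424 - 0.1818i) = 0, so the state is separable.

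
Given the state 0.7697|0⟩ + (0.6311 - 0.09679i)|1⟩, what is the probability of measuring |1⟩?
0.4077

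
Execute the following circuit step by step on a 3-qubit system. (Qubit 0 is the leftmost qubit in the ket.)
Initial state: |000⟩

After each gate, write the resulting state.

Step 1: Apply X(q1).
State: |010⟩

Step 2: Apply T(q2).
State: |010⟩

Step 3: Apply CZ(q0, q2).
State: |010⟩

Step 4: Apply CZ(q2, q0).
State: |010⟩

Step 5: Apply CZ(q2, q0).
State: |010⟩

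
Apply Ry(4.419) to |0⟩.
-0.5962|0⟩ + 0.8029|1⟩

Ry(4.419) = [[cos(θ/2), −sin(θ/2)], [sin(θ/2), cos(θ/2)]]; θ = 4.419, cos(θ/2) ≈ -0.596155, sin(θ/2) ≈ 0.802869.
With a = amp(|0⟩) = 1 and b = amp(|1⟩) = 0:
new amp(|0⟩) = (-0.596155)·a + (-0.802869)·b = -0.5962
new amp(|1⟩) = (0.802869)·a + (-0.596155)·b = 0.8029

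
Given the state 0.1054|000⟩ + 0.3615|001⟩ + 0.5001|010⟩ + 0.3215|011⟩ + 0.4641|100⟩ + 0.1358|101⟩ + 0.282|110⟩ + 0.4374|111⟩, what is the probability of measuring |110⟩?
0.07952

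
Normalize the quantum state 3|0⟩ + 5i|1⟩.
0.5145|0⟩ + 0.8575i|1⟩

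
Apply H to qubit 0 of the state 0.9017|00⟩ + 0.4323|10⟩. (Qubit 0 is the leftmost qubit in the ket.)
0.9433|00⟩ + 0.3319|10⟩

H on qubit 0 mixes each pair of kets that differ only in qubit 0: amplitudes (a, b) of (|…0…⟩, |…1…⟩) become ((a + b)/√2, (a − b)/√2). Kets absent from the input have amplitude 0.
(|00⟩, |10⟩): (a, b) = (0.9017, 0.4323) → (0.9433, 0.3319)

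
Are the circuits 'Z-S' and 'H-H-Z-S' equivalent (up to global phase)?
Yes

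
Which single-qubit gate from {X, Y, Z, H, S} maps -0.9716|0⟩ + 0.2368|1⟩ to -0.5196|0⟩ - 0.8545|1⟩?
H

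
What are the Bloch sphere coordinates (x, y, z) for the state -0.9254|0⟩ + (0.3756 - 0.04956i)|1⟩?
(-0.6952, 0.09173, 0.7128)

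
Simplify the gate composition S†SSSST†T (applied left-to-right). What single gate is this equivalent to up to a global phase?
S†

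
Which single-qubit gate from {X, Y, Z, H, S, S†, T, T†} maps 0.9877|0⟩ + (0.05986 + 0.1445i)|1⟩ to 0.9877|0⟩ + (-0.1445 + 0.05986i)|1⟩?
S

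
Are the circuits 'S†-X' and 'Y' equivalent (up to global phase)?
No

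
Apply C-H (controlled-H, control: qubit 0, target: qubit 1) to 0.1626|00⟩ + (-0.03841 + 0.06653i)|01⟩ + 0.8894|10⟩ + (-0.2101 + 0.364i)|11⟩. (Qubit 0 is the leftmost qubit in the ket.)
0.1626|00⟩ + (-0.03841 + 0.06653i)|01⟩ + (0.4803 + 0.2574i)|10⟩ + (0.7775 - 0.2574i)|11⟩

C-H leaves the control-|0⟩ kets |00⟩, |01⟩ unchanged and applies H to qubit 1 on the control-|1⟩ pair (|10⟩, |11⟩).
H = [[1/√2, 1/√2], [1/√2, -1/√2]].
With a = amp(|10⟩) = 0.8894 and b = amp(|11⟩) = (-0.2101 + 0.364i):
new amp(|10⟩) = (1/√2)·a + (1/√2)·b = (0.4803 + 0.2574i)
new amp(|11⟩) = (1/√2)·a + (-1/√2)·b = (0.7775 - 0.2574i)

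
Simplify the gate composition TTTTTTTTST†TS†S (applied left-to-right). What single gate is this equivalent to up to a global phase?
S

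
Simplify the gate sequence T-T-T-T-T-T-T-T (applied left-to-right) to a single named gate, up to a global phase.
I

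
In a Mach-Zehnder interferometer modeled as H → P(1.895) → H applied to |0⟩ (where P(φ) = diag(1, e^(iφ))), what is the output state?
(0.3407 + 0.474i)|0⟩ + (0.6593 - 0.474i)|1⟩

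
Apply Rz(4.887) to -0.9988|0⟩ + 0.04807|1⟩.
(0.7652 + 0.642i)|0⟩ + (-0.03682 + 0.0309i)|1⟩

Rz(4.887) = [[e^(−iθ/2), 0], [0, e^(iθ/2)]] with e^(±iθ/2) = cos(θ/2) ± i·sin(θ/2); θ = 4.887, cos(θ/2) ≈ -0.76607, sin(θ/2) ≈ 0.642758.
With a = amp(|0⟩) = -0.9988 and b = amp(|1⟩) = 0.04807:
new amp(|0⟩) = (-0.76607 - 0.642758i)·a = (0.7652 + 0.642i)
new amp(|1⟩) = (-0.76607 + 0.642758i)·b = (-0.03682 + 0.0309i)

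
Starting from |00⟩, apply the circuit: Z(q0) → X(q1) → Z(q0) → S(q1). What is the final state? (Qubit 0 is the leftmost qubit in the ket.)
i|01⟩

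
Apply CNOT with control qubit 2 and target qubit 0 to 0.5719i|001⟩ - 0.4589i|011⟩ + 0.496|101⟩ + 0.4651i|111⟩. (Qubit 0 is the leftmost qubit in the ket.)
0.496|001⟩ + 0.4651i|011⟩ + 0.5719i|101⟩ - 0.4589i|111⟩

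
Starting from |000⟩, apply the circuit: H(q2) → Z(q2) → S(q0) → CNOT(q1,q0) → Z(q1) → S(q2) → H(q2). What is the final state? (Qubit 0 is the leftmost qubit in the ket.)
(1/2 - (1/2)i)|000⟩ + (1/2 + (1/2)i)|001⟩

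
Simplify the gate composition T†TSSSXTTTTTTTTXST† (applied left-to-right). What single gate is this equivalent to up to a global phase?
T†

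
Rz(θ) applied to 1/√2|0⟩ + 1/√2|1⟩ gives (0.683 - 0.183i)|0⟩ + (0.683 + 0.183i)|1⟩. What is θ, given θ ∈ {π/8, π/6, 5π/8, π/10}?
π/6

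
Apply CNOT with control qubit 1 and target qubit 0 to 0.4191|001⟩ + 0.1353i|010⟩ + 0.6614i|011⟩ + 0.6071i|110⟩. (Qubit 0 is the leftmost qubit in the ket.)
0.4191|001⟩ + 0.6071i|010⟩ + 0.1353i|110⟩ + 0.6614i|111⟩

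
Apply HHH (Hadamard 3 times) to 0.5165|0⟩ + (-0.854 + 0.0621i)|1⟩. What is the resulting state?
(-0.2386 + 0.04391i)|0⟩ + (0.9691 - 0.04391i)|1⟩

H² = I, so H^3 = H: a single Hadamard. With (a, b) = (0.5165, (-0.854 + 0.0621i)), H gives ((a + b)/√2, (a − b)/√2) = ((-0.2386 + 0.04391i), (0.9691 - 0.04391i)).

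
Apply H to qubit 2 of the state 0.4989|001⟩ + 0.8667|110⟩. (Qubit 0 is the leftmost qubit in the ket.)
0.3528|000⟩ - 0.3528|001⟩ + 0.6128|110⟩ + 0.6128|111⟩

H on qubit 2 mixes each pair of kets that differ only in qubit 2: amplitudes (a, b) of (|…0…⟩, |…1…⟩) become ((a + b)/√2, (a − b)/√2). Kets absent from the input have amplitude 0.
(|000⟩, |001⟩): (a, b) = (0, 0.4989) → (0.3528, -0.3528)
(|110⟩, |111⟩): (a, b) = (0.8667, 0) → (0.6128, 0.6128)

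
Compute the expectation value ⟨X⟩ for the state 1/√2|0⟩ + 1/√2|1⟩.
1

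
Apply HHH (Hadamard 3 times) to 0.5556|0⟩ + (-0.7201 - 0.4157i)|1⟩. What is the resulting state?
(-0.1163 - 0.2939i)|0⟩ + (0.9021 + 0.2939i)|1⟩

H² = I, so H^3 = H: a single Hadamard. With (a, b) = (0.5556, (-0.7201 - 0.4157i)), H gives ((a + b)/√2, (a − b)/√2) = ((-0.1163 - 0.2939i), (0.9021 + 0.2939i)).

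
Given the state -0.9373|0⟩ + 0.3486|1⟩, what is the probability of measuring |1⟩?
0.1215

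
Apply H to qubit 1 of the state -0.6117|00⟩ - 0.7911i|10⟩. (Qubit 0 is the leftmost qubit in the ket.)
-0.4325|00⟩ - 0.4325|01⟩ - 0.5594i|10⟩ - 0.5594i|11⟩

H on qubit 1 mixes each pair of kets that differ only in qubit 1: amplitudes (a, b) of (|…0…⟩, |…1…⟩) become ((a + b)/√2, (a − b)/√2). Kets absent from the input have amplitude 0.
(|00⟩, |01⟩): (a, b) = (-0.6117, 0) → (-0.4325, -0.4325)
(|10⟩, |11⟩): (a, b) = (-0.7911i, 0) → (-0.5594i, -0.5594i)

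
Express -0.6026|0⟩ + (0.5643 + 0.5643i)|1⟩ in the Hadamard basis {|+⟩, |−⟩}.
(-0.02708 + 0.399i)|+⟩ + (-0.8251 - 0.399i)|−⟩

With |ψ⟩ = α|0⟩ + β|1⟩, the Hadamard-basis coefficients are ⟨+|ψ⟩ = (α + β)/√2 and ⟨−|ψ⟩ = (α − β)/√2.
Here α = -0.6026, β = (0.5643 + 0.5643i): (α + β)/√2 = (-0.02708 + 0.399i), (α − β)/√2 = (-0.8251 - 0.399i).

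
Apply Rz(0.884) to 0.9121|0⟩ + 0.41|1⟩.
(0.8244 - 0.3901i)|0⟩ + (0.3706 + 0.1754i)|1⟩

Rz(0.884) = [[e^(−iθ/2), 0], [0, e^(iθ/2)]] with e^(±iθ/2) = cos(θ/2) ± i·sin(θ/2); θ = 0.884, cos(θ/2) ≈ 0.903898, sin(θ/2) ≈ 0.427748.
With a = amp(|0⟩) = 0.9121 and b = amp(|1⟩) = 0.41:
new amp(|0⟩) = (0.903898 - 0.427748i)·a = (0.8244 - 0.3901i)
new amp(|1⟩) = (0.903898 + 0.427748i)·b = (0.3706 + 0.1754i)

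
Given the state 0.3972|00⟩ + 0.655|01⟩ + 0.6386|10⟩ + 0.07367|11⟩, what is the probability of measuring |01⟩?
0.429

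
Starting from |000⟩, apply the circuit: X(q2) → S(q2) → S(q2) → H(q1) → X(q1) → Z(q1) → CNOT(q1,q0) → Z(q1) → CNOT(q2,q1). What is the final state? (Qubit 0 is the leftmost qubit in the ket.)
-1/√2|011⟩ - 1/√2|101⟩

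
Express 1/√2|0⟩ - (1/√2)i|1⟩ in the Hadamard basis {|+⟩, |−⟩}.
(1/2 - (1/2)i)|+⟩ + (1/2 + (1/2)i)|−⟩

With |ψ⟩ = α|0⟩ + β|1⟩, the Hadamard-basis coefficients are ⟨+|ψ⟩ = (α + β)/√2 and ⟨−|ψ⟩ = (α − β)/√2.
Here α = 1/√2, β = -(1/√2)i: (α + β)/√2 = (1/2 - (1/2)i), (α − β)/√2 = (1/2 + (1/2)i).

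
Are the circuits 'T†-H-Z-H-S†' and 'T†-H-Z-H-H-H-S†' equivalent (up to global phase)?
Yes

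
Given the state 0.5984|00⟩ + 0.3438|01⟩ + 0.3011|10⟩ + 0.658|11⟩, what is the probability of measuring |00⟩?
0.3581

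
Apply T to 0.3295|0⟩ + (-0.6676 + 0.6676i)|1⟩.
0.3295|0⟩ - 0.9441|1⟩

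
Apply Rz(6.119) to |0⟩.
(-0.9966 - 0.082i)|0⟩

Rz(6.119) = [[e^(−iθ/2), 0], [0, e^(iθ/2)]] with e^(±iθ/2) = cos(θ/2) ± i·sin(θ/2); θ = 6.119, cos(θ/2) ≈ -0.996632, sin(θ/2) ≈ 0.0820005.
With a = amp(|0⟩) = 1 and b = amp(|1⟩) = 0:
new amp(|0⟩) = (-0.996632 - 0.0820005i)·a = (-0.9966 - 0.082i)
new amp(|1⟩) = (-0.996632 + 0.0820005i)·b = 0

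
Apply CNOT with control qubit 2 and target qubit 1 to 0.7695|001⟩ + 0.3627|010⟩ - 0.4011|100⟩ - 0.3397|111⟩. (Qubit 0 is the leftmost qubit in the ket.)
0.3627|010⟩ + 0.7695|011⟩ - 0.4011|100⟩ - 0.3397|101⟩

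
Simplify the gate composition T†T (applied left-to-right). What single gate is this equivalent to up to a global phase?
I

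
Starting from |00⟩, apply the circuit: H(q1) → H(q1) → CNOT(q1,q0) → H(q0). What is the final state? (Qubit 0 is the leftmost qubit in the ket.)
1/√2|00⟩ + 1/√2|10⟩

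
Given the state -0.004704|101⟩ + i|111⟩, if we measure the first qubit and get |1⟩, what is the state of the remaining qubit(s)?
-0.004704|01⟩ + i|11⟩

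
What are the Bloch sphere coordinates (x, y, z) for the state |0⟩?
(0, 0, 1)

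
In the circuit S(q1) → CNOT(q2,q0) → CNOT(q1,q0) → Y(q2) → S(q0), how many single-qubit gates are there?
3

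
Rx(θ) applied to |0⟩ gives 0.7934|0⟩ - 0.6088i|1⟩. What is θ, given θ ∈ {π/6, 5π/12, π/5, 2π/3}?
5π/12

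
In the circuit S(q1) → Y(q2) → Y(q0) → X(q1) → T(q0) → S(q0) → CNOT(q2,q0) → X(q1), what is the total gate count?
8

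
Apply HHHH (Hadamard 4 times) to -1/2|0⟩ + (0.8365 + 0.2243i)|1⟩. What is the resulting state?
-1/2|0⟩ + (0.8365 + 0.2243i)|1⟩

H² = I, so an even number of Hadamards cancels: H^4 = I and the state is unchanged.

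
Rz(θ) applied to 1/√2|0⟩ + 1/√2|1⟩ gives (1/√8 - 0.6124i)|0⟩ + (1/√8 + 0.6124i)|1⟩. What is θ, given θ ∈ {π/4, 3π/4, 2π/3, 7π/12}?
2π/3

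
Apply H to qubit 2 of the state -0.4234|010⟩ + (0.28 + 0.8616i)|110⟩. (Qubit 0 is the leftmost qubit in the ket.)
-0.2994|010⟩ - 0.2994|011⟩ + (0.198 + 0.6092i)|110⟩ + (0.198 + 0.6092i)|111⟩

H on qubit 2 mixes each pair of kets that differ only in qubit 2: amplitudes (a, b) of (|…0…⟩, |…1…⟩) become ((a + b)/√2, (a − b)/√2). Kets absent from the input have amplitude 0.
(|010⟩, |011⟩): (a, b) = (-0.4234, 0) → (-0.2994, -0.2994)
(|110⟩, |111⟩): (a, b) = ((0.28 + 0.8616i), 0) → ((0.198 + 0.6092i), (0.198 + 0.6092i))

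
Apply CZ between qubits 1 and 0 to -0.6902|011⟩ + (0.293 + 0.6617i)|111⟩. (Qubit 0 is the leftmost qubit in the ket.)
-0.6902|011⟩ + (-0.293 - 0.6617i)|111⟩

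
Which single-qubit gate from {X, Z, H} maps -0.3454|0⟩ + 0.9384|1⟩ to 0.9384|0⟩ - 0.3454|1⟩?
X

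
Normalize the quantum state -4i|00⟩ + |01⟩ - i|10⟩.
-0.9428i|00⟩ + 0.2357|01⟩ - 0.2357i|10⟩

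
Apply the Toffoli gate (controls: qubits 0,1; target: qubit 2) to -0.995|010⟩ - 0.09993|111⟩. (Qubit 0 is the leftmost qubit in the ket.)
-0.995|010⟩ - 0.09993|110⟩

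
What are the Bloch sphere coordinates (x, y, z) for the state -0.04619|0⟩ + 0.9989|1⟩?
(-0.09228, 0, -0.9957)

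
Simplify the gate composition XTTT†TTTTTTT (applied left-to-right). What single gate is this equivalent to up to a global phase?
X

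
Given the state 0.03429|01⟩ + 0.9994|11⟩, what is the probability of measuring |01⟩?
0.001176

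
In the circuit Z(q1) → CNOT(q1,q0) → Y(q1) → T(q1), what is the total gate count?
4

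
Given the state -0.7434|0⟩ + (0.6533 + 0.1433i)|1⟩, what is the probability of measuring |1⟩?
0.4473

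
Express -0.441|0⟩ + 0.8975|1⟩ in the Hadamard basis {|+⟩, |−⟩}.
0.3228|+⟩ - 0.9465|−⟩

With |ψ⟩ = α|0⟩ + β|1⟩, the Hadamard-basis coefficients are ⟨+|ψ⟩ = (α + β)/√2 and ⟨−|ψ⟩ = (α − β)/√2.
Here α = -0.441, β = 0.8975: (α + β)/√2 = 0.3228, (α − β)/√2 = -0.9465.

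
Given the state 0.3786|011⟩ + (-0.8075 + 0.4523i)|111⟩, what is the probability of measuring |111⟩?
0.8566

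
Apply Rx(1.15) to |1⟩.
-0.5438i|0⟩ + 0.8392|1⟩

Rx(1.15) = [[cos(θ/2), −i·sin(θ/2)], [−i·sin(θ/2), cos(θ/2)]]; θ = 1.15, cos(θ/2) ≈ 0.839192, sin(θ/2) ≈ 0.543835.
With a = amp(|0⟩) = 0 and b = amp(|1⟩) = 1:
new amp(|0⟩) = (0.839192)·a + (-0.543835i)·b = -0.5438i
new amp(|1⟩) = (-0.543835i)·a + (0.839192)·b = 0.8392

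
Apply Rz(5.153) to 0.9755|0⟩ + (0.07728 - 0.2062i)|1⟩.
(-0.8238 - 0.5224i)|0⟩ + (0.04515 + 0.2155i)|1⟩

Rz(5.153) = [[e^(−iθ/2), 0], [0, e^(iθ/2)]] with e^(±iθ/2) = cos(θ/2) ± i·sin(θ/2); θ = 5.153, cos(θ/2) ≈ -0.844539, sin(θ/2) ≈ 0.535494.
With a = amp(|0⟩) = 0.9755 and b = amp(|1⟩) = (0.07728 - 0.2062i):
new amp(|0⟩) = (-0.844539 - 0.535494i)·a = (-0.8238 - 0.5224i)
new amp(|1⟩) = (-0.844539 + 0.535494i)·b = (0.04515 + 0.2155i)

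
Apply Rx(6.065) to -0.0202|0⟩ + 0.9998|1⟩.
(0.02008 - 0.1089i)|0⟩ + (-0.9939 + 0.002199i)|1⟩

Rx(6.065) = [[cos(θ/2), −i·sin(θ/2)], [−i·sin(θ/2), cos(θ/2)]]; θ = 6.065, cos(θ/2) ≈ -0.994055, sin(θ/2) ≈ 0.108876.
With a = amp(|0⟩) = -0.0202 and b = amp(|1⟩) = 0.9998:
new amp(|0⟩) = (-0.994055)·a + (-0.108876i)·b = (0.02008 - 0.1089i)
new amp(|1⟩) = (-0.108876i)·a + (-0.994055)·b = (-0.9939 + 0.002199i)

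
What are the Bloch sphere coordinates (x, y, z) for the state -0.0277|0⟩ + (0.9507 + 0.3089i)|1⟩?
(-0.05267, -0.01711, -0.9985)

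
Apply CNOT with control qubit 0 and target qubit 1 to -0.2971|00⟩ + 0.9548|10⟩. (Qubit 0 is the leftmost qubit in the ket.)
-0.2971|00⟩ + 0.9548|11⟩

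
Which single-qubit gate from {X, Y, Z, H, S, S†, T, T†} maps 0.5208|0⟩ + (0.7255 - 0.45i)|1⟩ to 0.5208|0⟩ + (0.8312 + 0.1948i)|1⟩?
T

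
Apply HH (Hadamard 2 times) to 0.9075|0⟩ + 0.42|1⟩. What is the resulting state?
0.9075|0⟩ + 0.42|1⟩

H² = I, so an even number of Hadamards cancels: H^2 = I and the state is unchanged.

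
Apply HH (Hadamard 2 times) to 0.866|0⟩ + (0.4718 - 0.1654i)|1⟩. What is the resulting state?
0.866|0⟩ + (0.4718 - 0.1654i)|1⟩

H² = I, so an even number of Hadamards cancels: H^2 = I and the state is unchanged.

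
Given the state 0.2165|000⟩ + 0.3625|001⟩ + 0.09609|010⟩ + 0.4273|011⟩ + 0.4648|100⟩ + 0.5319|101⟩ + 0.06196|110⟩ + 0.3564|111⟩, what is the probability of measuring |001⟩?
0.1314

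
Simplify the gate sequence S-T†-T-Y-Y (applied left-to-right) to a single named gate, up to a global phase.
S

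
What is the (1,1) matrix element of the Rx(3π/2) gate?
-1/√2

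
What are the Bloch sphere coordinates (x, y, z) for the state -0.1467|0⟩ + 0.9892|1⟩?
(-0.2902, 0, -0.957)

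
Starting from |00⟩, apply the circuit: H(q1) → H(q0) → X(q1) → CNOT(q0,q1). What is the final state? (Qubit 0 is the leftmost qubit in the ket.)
1/2|00⟩ + 1/2|01⟩ + 1/2|10⟩ + 1/2|11⟩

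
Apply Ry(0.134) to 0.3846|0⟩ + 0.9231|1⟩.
0.3219|0⟩ + 0.9468|1⟩

Ry(0.134) = [[cos(θ/2), −sin(θ/2)], [sin(θ/2), cos(θ/2)]]; θ = 0.134, cos(θ/2) ≈ 0.997756, sin(θ/2) ≈ 0.0669499.
With a = amp(|0⟩) = 0.3846 and b = amp(|1⟩) = 0.9231:
new amp(|0⟩) = (0.997756)·a + (-0.0669499)·b = 0.3219
new amp(|1⟩) = (0.0669499)·a + (0.997756)·b = 0.9468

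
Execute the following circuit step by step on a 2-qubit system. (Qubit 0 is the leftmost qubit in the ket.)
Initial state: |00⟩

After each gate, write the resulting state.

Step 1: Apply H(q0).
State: 1/√2|00⟩ + 1/√2|10⟩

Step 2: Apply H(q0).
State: |00⟩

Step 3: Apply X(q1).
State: |01⟩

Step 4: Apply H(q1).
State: 1/√2|00⟩ - 1/√2|01⟩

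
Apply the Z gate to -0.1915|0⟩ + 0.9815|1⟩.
-0.1915|0⟩ - 0.9815|1⟩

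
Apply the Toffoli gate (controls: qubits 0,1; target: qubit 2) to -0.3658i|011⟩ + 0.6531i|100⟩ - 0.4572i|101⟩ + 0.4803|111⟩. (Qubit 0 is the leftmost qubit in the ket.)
-0.3658i|011⟩ + 0.6531i|100⟩ - 0.4572i|101⟩ + 0.4803|110⟩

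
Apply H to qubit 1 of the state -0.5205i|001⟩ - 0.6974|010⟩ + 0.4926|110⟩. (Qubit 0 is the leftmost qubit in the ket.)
-0.4931|000⟩ - 0.368i|001⟩ + 0.4931|010⟩ - 0.368i|011⟩ + 0.3483|100⟩ - 0.3483|110⟩

H on qubit 1 mixes each pair of kets that differ only in qubit 1: amplitudes (a, b) of (|…0…⟩, |…1…⟩) become ((a + b)/√2, (a − b)/√2). Kets absent from the input have amplitude 0.
(|000⟩, |010⟩): (a, b) = (0, -0.6974) → (-0.4931, 0.4931)
(|001⟩, |011⟩): (a, b) = (-0.5205i, 0) → (-0.368i, -0.368i)
(|100⟩, |110⟩): (a, b) = (0, 0.4926) → (0.3483, -0.3483)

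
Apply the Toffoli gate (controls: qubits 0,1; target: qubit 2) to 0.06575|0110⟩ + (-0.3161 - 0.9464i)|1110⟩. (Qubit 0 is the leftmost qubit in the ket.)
0.06575|0110⟩ + (-0.3161 - 0.9464i)|1100⟩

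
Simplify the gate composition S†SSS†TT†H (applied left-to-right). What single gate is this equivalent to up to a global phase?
H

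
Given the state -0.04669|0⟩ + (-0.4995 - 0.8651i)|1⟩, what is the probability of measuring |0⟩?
0.00218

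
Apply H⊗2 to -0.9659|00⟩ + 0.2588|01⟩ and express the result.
-0.3536|00⟩ - 0.6124|01⟩ - 0.3536|10⟩ - 0.6124|11⟩

H⊗2 gives amp(|y⟩) = (1/2) Σ_x (−1)^(x·y) amp(|x⟩), where x·y is the number of positions in which both x and y have a 1.
|00⟩: (-0.9659 + 0.2588)/2 = -0.3536
|01⟩: (-0.9659 - 0.2588)/2 = -0.6124
|10⟩: (-0.9659 + 0.2588)/2 = -0.3536
|11⟩: (-0.9659 - 0.2588)/2 = -0.6124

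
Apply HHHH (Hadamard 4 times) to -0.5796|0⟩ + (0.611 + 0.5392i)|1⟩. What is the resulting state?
-0.5796|0⟩ + (0.611 + 0.5392i)|1⟩

H² = I, so an even number of Hadamards cancels: H^4 = I and the state is unchanged.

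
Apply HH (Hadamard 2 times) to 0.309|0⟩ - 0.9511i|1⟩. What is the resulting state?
0.309|0⟩ - 0.9511i|1⟩

H² = I, so an even number of Hadamards cancels: H^2 = I and the state is unchanged.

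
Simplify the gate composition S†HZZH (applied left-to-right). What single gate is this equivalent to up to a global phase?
S†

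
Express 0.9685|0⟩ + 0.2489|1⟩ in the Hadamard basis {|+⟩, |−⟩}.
0.8608|+⟩ + 0.5088|−⟩

With |ψ⟩ = α|0⟩ + β|1⟩, the Hadamard-basis coefficients are ⟨+|ψ⟩ = (α + β)/√2 and ⟨−|ψ⟩ = (α − β)/√2.
Here α = 0.9685, β = 0.2489: (α + β)/√2 = 0.8608, (α − β)/√2 = 0.5088.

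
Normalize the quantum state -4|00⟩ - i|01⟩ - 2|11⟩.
-0.8729|00⟩ - 0.2182i|01⟩ - 0.4364|11⟩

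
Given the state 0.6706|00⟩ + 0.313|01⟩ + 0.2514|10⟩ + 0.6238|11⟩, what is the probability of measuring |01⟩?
0.09797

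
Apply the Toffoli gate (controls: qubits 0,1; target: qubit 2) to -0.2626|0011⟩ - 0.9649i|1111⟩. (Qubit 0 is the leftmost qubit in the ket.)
-0.2626|0011⟩ - 0.9649i|1101⟩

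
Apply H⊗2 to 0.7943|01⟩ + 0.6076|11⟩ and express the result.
0.701|00⟩ - 0.701|01⟩ + 0.09335|10⟩ - 0.09335|11⟩

H⊗2 gives amp(|y⟩) = (1/2) Σ_x (−1)^(x·y) amp(|x⟩), where x·y is the number of positions in which both x and y have a 1.
|00⟩: (0.7943 + 0.6076)/2 = 0.701
|01⟩: (-0.7943 - 0.6076)/2 = -0.701
|10⟩: (0.7943 - 0.6076)/2 = 0.09335
|11⟩: (-0.7943 + 0.6076)/2 = -0.09335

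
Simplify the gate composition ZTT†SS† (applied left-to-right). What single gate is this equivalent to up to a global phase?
Z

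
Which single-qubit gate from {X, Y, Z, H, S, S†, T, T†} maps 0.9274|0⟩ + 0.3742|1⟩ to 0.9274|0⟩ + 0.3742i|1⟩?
S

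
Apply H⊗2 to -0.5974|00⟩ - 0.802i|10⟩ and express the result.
(-0.2987 - 0.401i)|00⟩ + (-0.2987 - 0.401i)|01⟩ + (-0.2987 + 0.401i)|10⟩ + (-0.2987 + 0.401i)|11⟩

H⊗2 gives amp(|y⟩) = (1/2) Σ_x (−1)^(x·y) amp(|x⟩), where x·y is the number of positions in which both x and y have a 1.
|00⟩: (-0.5974 - 0.802i)/2 = (-0.2987 - 0.401i)
|01⟩: (-0.5974 - 0.802i)/2 = (-0.2987 - 0.401i)
|10⟩: (-0.5974 + 0.802i)/2 = (-0.2987 + 0.401i)
|11⟩: (-0.5974 + 0.802i)/2 = (-0.2987 + 0.401i)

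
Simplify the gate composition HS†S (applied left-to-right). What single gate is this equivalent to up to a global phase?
H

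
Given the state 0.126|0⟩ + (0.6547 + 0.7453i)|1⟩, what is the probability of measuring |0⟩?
0.01588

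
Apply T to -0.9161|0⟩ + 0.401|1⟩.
-0.9161|0⟩ + (0.2835 + 0.2835i)|1⟩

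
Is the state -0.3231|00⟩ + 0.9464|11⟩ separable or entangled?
Entangled

Writing the state as a|00⟩ + b|01⟩ + c|10⟩ + d|11⟩, it is a product state iff ad − bc = 0.
Here (a, b, c, d) = (-0.3231, 0, 0, 0.9464): ad − bc = (-0.3231)(0.9464) − (0)(0) = -0.3058 ≠ 0, so the state is entangled.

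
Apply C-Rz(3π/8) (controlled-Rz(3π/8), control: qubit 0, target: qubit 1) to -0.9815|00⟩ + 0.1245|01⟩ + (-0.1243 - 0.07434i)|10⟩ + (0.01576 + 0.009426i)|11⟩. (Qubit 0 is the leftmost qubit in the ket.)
-0.9815|00⟩ + 0.1245|01⟩ + (-0.1447 + 0.007246i)|10⟩ + (0.007867 + 0.01659i)|11⟩

C-Rz(3π/8) leaves the control-|0⟩ kets |00⟩, |01⟩ unchanged and applies Rz(3π/8) to qubit 1 on the control-|1⟩ pair (|10⟩, |11⟩).
Rz(3π/8) = [[e^(−iθ/2), 0], [0, e^(iθ/2)]] with e^(±iθ/2) = cos(θ/2) ± i·sin(θ/2); θ = 3π/8, cos(θ/2) ≈ 0.83147, sin(θ/2) ≈ 0.55557.
With a = amp(|10⟩) = (-0.1243 - 0.07434i) and b = amp(|11⟩) = (0.01576 + 0.009426i):
new amp(|10⟩) = (0.83147 - 0.55557i)·a = (-0.1447 + 0.007246i)
new amp(|11⟩) = (0.83147 + 0.55557i)·b = (0.007867 + 0.01659i)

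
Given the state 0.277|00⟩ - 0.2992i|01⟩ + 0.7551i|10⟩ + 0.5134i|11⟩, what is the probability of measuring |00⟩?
0.07673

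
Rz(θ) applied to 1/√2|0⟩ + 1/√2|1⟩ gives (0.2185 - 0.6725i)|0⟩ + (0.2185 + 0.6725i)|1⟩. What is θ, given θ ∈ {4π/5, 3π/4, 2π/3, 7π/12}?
4π/5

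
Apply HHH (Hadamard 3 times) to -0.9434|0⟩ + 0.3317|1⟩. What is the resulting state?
-0.4325|0⟩ - 0.9016|1⟩

H² = I, so H^3 = H: a single Hadamard. With (a, b) = (-0.9434, 0.3317), H gives ((a + b)/√2, (a − b)/√2) = (-0.4325, -0.9016).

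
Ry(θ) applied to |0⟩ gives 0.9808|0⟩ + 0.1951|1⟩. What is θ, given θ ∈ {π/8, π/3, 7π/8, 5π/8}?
π/8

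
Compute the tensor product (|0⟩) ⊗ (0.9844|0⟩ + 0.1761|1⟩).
0.9844|00⟩ + 0.1761|01⟩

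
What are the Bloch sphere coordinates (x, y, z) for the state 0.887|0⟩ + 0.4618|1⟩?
(0.8192, 0, 0.5735)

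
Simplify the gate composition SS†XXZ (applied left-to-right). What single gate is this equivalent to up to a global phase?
Z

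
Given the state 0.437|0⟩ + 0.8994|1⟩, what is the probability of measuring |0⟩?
0.191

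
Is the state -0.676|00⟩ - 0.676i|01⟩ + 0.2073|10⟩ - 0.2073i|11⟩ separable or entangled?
Entangled

Writing the state as a|00⟩ + b|01⟩ + c|10⟩ + d|11⟩, it is a product state iff ad − bc = 0.
Here (a, b, c, d) = (-0.676, -0.676i, 0.2073, -0.2073i): ad − bc = (-0.676)(-0.2073i) − (-0.676i)(0.2073) = 0.2803i ≠ 0, so the state is entangled.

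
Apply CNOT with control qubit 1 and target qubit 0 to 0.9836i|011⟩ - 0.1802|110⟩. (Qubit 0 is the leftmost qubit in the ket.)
-0.1802|010⟩ + 0.9836i|111⟩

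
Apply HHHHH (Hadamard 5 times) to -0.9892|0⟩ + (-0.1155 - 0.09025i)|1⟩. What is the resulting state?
(-0.7811 - 0.06382i)|0⟩ + (-0.6178 + 0.06382i)|1⟩

H² = I, so H^5 = H: a single Hadamard. With (a, b) = (-0.9892, (-0.1155 - 0.09025i)), H gives ((a + b)/√2, (a − b)/√2) = ((-0.7811 - 0.06382i), (-0.6178 + 0.06382i)).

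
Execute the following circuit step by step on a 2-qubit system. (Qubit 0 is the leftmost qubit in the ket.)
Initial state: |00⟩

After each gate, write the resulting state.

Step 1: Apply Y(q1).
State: i|01⟩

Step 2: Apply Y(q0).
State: -|11⟩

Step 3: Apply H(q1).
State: -1/√2|10⟩ + 1/√2|11⟩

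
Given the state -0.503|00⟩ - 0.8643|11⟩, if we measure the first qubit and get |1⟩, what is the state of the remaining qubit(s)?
-|1⟩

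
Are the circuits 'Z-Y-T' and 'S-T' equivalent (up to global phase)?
No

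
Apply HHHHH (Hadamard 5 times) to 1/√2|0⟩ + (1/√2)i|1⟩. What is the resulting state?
(1/2 + (1/2)i)|0⟩ + (1/2 - (1/2)i)|1⟩

H² = I, so H^5 = H: a single Hadamard. With (a, b) = (1/√2, (1/√2)i), H gives ((a + b)/√2, (a − b)/√2) = ((1/2 + (1/2)i), (1/2 - (1/2)i)).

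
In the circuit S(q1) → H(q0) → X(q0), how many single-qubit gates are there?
3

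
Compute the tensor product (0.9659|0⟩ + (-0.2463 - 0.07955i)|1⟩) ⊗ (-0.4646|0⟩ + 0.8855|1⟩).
-0.4488|00⟩ + 0.8553|01⟩ + (0.1144 + 0.03696i)|10⟩ + (-0.2181 - 0.07044i)|11⟩

amp(|b₁b₂…⟩) = product of the factor amplitudes for bits b₁, b₂, …; only kets whose every factor amplitude is nonzero survive.
|00⟩: (0.9659)(-0.4646) = -0.4488
|01⟩: (0.9659)(0.8855) = 0.8553
|10⟩: (-0.2463 - 0.07955i)(-0.4646) = (0.1144 + 0.03696i)
|11⟩: (-0.2463 - 0.07955i)(0.8855) = (-0.2181 - 0.07044i)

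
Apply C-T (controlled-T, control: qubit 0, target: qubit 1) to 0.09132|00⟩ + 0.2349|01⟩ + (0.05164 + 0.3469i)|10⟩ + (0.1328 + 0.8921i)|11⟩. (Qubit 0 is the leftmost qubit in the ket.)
0.09132|00⟩ + 0.2349|01⟩ + (0.05164 + 0.3469i)|10⟩ + (-0.5369 + 0.7247i)|11⟩

C-T leaves the control-|0⟩ kets |00⟩, |01⟩ unchanged and applies T to qubit 1 on the control-|1⟩ pair (|10⟩, |11⟩).
T = [[1, 0], [0, (1/√2 + (1/√2)i)]].
With a = amp(|10⟩) = (0.05164 + 0.3469i) and b = amp(|11⟩) = (0.1328 + 0.8921i):
new amp(|10⟩) = (1)·a = (0.05164 + 0.3469i)
new amp(|11⟩) = (1/√2 + (1/√2)i)·b = (-0.5369 + 0.7247i)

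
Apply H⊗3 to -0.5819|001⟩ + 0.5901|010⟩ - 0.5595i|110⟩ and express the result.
(0.002899 - 0.1978i)|000⟩ + (0.4144 - 0.1978i)|001⟩ + (-0.4144 + 0.1978i)|010⟩ + (-0.002899 + 0.1978i)|011⟩ + (0.002899 + 0.1978i)|100⟩ + (0.4144 + 0.1978i)|101⟩ + (-0.4144 - 0.1978i)|110⟩ + (-0.002899 - 0.1978i)|111⟩

H⊗3 gives amp(|y⟩) = (1/2√2) Σ_x (−1)^(x·y) amp(|x⟩), where x·y is the number of positions in which both x and y have a 1.
|000⟩: (-0.5819 + 0.5901 - 0.5595i)/(2√2) = (0.002899 - 0.1978i)
|001⟩: (0.5819 + 0.5901 - 0.5595i)/(2√2) = (0.4144 - 0.1978i)
|010⟩: (-0.5819 - 0.5901 + 0.5595i)/(2√2) = (-0.4144 + 0.1978i)
|011⟩: (0.5819 - 0.5901 + 0.5595i)/(2√2) = (-0.002899 + 0.1978i)
|100⟩: (-0.5819 + 0.5901 + 0.5595i)/(2√2) = (0.002899 + 0.1978i)
|101⟩: (0.5819 + 0.5901 + 0.5595i)/(2√2) = (0.4144 + 0.1978i)
|110⟩: (-0.5819 - 0.5901 - 0.5595i)/(2√2) = (-0.4144 - 0.1978i)
|111⟩: (0.5819 - 0.5901 - 0.5595i)/(2√2) = (-0.002899 - 0.1978i)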